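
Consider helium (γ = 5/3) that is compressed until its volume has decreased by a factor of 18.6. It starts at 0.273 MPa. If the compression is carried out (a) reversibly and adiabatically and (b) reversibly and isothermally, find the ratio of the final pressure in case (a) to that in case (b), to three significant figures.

P_adiabatic / P_isothermal ≈ 7.02

Isothermal: P_b = P₁(V₁/V₂) = 0.273×18.6.
Adiabatic: P_a = P₁(V₁/V₂)^γ = 0.273×18.6^(5/3).
P_a/P_b = (V₁/V₂)^(γ−1) = 18.6^(2/3) = 7.02.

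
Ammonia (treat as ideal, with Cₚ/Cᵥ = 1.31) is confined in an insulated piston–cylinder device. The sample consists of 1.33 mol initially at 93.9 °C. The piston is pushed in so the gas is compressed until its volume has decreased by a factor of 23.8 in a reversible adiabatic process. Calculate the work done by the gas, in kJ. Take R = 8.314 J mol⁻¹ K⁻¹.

For a reversible adiabat TV^(γ−1) is constant, so T₂ = T₁ (V₁/V₂)^(γ−1).
T₁ = 93.9 °C = 367 K.
T₂ = 367 × 23.8^(0.31) = 980.5 K.
Q = 0, so ΔU = W_on_gas = nCᵥΔT with Cᵥ = R/(γ−1) = 26.82 J/(mol·K).
ΔU = 1.33 × 26.82 × (980.5 − 367) = 21880 J.
Work done by the gas = −ΔU = -21880 J.

W ≈ -21.9 kJ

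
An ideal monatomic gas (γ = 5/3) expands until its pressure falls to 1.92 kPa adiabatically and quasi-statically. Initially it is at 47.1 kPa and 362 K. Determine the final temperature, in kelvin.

T₂ ≈ 101 K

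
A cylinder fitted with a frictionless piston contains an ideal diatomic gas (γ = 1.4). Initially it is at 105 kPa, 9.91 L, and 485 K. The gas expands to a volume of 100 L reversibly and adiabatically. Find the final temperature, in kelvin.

Adiabatic: T₁V₁^(γ−1) = T₂V₂^(γ−1) ⇒ T₂ = T₁ (V₁/V₂)^(γ−1).
T₂ = 485 × (9.91/100)^(0.4) = 192.4 K.

T₂ ≈ 192 K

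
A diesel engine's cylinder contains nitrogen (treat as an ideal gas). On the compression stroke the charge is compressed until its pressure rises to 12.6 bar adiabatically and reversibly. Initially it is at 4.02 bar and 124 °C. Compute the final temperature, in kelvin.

T₂ ≈ 550 K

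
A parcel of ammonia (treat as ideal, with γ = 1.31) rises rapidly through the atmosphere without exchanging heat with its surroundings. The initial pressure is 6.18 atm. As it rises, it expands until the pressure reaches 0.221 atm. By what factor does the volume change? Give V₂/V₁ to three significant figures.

V₂/V₁ ≈ 12.7

From PV^γ = const, V₂/V₁ = (P₁/P₂)^(1/γ).
V₂/V₁ = (6.18/0.221)^(0.763) = 12.71.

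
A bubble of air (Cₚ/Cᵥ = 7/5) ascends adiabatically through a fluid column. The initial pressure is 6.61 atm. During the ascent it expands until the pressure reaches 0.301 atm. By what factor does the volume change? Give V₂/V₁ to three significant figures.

From PV^γ = const, V₂/V₁ = (P₁/P₂)^(1/γ).
V₂/V₁ = (6.61/0.301)^(5/7) = 9.085.

V₂/V₁ ≈ 9.08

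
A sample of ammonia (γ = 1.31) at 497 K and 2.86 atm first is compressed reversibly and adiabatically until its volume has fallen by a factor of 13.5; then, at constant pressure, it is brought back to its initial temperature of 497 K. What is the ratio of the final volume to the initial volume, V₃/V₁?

Adiabatic step: V₂/V₁ = 0.07407; T₂ = T₁·13.5^(0.31) = 1114 K.
Isobaric step: V₃/V₂ = T₃/T₂ = 497/1114.
V₃/V₁ = (V₂/V₁)(V₃/V₂) = 0.07407 × (497/1114) = 0.03306.

V₃/V₁ ≈ 0.0331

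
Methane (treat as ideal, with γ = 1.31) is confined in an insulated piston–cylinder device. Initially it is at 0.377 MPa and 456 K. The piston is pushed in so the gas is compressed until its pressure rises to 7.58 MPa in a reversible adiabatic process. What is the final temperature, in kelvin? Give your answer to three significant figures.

T₂ ≈ 928 K

Adiabatic: T₂/T₁ = (P₂/P₁)^((γ−1)/γ).
T₂ = 456 × (7.58/0.377)^(0.237) = 927.7 K.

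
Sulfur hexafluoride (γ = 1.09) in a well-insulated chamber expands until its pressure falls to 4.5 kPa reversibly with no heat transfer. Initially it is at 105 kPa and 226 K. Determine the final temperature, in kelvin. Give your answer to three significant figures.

Along an adiabat T P^((1−γ)/γ) is constant, so T₂ = T₁ (P₂/P₁)^((γ−1)/γ).
T₂ = 226 × (4.5/105)^(0.0826) = 174.2 K.

T₂ ≈ 174 K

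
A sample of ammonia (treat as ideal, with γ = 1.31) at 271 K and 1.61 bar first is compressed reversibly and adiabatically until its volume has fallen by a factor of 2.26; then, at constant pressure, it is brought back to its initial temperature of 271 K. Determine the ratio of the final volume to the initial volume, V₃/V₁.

V₃/V₁ ≈ 0.344

Adiabatic step: V₂/V₁ = 0.4425; T₂ = T₁·2.26^(0.31) = 348.9 K.
Isobaric step: V₃/V₂ = T₃/T₂ = 271/348.9.
V₃/V₁ = (V₂/V₁)(V₃/V₂) = 0.4425 × (271/348.9) = 0.3437.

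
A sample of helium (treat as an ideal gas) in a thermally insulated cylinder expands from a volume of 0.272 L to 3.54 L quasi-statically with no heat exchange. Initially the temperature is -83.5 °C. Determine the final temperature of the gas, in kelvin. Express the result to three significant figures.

T₂ ≈ 34.3 K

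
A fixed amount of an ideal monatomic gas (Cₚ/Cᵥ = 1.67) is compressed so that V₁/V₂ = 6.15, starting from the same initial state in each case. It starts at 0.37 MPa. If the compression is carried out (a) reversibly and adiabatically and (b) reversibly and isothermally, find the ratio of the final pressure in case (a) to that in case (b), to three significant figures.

Isothermal: P_b = P₁(V₁/V₂) = 0.37×6.15.
Adiabatic: P_a = P₁(V₁/V₂)^γ = 0.37×6.15^(1.67).
P_a/P_b = (V₁/V₂)^(γ−1) = 6.15^(0.67) = 3.377.

P_adiabatic / P_isothermal ≈ 3.38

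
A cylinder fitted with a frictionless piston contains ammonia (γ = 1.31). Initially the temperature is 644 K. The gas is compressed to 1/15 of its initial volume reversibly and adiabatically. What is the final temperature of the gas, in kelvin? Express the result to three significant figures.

T₂ ≈ 1490 K

Adiabatic: T₁V₁^(γ−1) = T₂V₂^(γ−1) ⇒ T₂ = T₁ (V₁/V₂)^(γ−1).
T₂ = 644 × 15^(0.31) = 1491 K.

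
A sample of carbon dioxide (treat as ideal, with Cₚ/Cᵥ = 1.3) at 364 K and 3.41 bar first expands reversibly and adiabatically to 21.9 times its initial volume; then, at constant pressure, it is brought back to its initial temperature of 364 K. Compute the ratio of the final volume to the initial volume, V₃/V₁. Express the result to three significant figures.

V₃/V₁ ≈ 55.3

Adiabatic step: V₂/V₁ = 21.9; T₂ = T₁·(1/21.9)^(0.3) = 144.2 K.
Isobaric step: V₃/V₂ = T₃/T₂ = 364/144.2.
V₃/V₁ = (V₂/V₁)(V₃/V₂) = 21.9 × (364/144.2) = 55.28.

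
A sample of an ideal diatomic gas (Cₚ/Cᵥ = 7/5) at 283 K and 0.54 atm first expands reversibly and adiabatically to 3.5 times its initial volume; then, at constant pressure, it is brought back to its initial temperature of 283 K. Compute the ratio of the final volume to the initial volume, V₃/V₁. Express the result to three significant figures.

Adiabatic step: V₂/V₁ = 3.5; T₂ = T₁·(1/3.5)^(2/5) = 171.5 K.
Isobaric step: V₃/V₂ = T₃/T₂ = 283/171.5.
V₃/V₁ = (V₂/V₁)(V₃/V₂) = 3.5 × (283/171.5) = 5.777.

V₃/V₁ ≈ 5.78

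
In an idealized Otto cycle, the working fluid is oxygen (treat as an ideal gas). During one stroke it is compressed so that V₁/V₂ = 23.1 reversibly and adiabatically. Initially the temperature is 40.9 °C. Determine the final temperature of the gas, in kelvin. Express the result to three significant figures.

For a reversible adiabat TV^(γ−1) is constant, so T₂ = T₁ (V₁/V₂)^(γ−1).
For a diatomic ideal gas γ = 7/5, so γ−1 = 2/5.
T₁ = 40.9 °C = 314 K.
T₂ = 314 × 23.1^(2/5) = 1103 K.

T₂ ≈ 1100 K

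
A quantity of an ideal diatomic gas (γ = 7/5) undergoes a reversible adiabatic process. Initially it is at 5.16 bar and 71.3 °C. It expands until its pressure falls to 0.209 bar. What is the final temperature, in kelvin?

T₂ ≈ 138 K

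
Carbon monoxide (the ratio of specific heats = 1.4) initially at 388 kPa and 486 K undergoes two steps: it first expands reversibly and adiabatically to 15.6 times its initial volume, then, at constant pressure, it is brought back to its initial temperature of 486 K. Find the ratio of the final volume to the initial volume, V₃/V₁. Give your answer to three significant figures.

V₃/V₁ ≈ 46.8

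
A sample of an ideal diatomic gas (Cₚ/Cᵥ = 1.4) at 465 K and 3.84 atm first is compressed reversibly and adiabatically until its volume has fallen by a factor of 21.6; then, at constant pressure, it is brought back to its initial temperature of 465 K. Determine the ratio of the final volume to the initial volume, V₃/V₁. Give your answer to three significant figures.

V₃/V₁ ≈ 0.0135

Adiabatic step: V₂/V₁ = 0.0463; T₂ = T₁·21.6^(0.4) = 1589 K.
Isobaric step: V₃/V₂ = T₃/T₂ = 465/1589.
V₃/V₁ = (V₂/V₁)(V₃/V₂) = 0.0463 × (465/1589) = 0.01354.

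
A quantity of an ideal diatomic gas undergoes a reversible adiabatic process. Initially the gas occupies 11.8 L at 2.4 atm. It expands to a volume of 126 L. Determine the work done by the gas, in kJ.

W ≈ 4.39 kJ

γ = 7/5 for a diatomic ideal gas.
P₂ = P₁(V₁/V₂)^γ = 2.4×(11.8/126)^(7/5) = 0.08716 atm.
For a reversible adiabat, W_by_gas = (P₁V₁ − P₂V₂)/(γ−1).
W_by = (243200×0.0118 − 8832×0.126) / (2/5) = 4392 J.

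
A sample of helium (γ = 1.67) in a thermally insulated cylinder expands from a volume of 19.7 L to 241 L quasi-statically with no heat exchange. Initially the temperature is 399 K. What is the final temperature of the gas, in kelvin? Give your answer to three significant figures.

Adiabatic: T₁V₁^(γ−1) = T₂V₂^(γ−1) ⇒ T₂ = T₁ (V₁/V₂)^(γ−1).
T₂ = 399 × (19.7/241)^(0.67) = 74.53 K.

T₂ ≈ 74.5 K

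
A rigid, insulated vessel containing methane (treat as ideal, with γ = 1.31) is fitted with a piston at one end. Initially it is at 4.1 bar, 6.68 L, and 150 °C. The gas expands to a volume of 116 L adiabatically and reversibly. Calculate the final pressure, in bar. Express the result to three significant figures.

P₂ ≈ 0.0975 bar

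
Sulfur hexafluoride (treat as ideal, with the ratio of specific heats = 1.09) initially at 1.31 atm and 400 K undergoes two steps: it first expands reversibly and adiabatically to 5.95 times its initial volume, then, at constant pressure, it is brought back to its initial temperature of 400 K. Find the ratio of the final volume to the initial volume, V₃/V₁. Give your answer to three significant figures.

Adiabatic step: V₂/V₁ = 5.95; T₂ = T₁·(1/5.95)^(0.09) = 340.7 K.
Isobaric step: V₃/V₂ = T₃/T₂ = 400/340.7.
V₃/V₁ = (V₂/V₁)(V₃/V₂) = 5.95 × (400/340.7) = 6.986.

V₃/V₁ ≈ 6.99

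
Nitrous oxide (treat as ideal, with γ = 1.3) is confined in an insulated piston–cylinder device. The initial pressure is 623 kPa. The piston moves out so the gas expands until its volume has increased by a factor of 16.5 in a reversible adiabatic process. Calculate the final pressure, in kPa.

P₂ ≈ 16.3 kPa

Adiabatic: P₁V₁^γ = P₂V₂^γ ⇒ P₂ = P₁ (V₁/V₂)^γ.
P₂ = 623 × (1/16.5)^(1.3) = 16.28 kPa.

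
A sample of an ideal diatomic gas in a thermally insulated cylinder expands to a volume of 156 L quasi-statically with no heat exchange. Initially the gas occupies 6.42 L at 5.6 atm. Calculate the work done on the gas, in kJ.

W ≈ -6.57 kJ

γ = 7/5 for a diatomic ideal gas.
P₂ = P₁(V₁/V₂)^γ = 5.6×(6.42/156)^(7/5) = 0.06432 atm.
For a reversible adiabat, W_by_gas = (P₁V₁ − P₂V₂)/(γ−1).
W_by = (567400×0.00642 − 6517×0.156) / (2/5) = 6565 J.
W_on_gas = −W_by = -6565 J.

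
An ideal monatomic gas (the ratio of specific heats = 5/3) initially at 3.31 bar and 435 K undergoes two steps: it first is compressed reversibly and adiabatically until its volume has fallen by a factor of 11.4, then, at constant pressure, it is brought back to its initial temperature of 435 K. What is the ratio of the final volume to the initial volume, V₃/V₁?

V₃/V₁ ≈ 0.0173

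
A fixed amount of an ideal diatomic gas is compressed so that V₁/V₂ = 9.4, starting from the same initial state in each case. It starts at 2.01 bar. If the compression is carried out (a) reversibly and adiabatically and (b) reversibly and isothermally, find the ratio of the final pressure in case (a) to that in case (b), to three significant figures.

For a diatomic ideal gas γ = 7/5.
Isothermal: P_b = P₁(V₁/V₂) = 2.01×9.4.
Adiabatic: P_a = P₁(V₁/V₂)^γ = 2.01×9.4^(7/5).
P_a/P_b = (V₁/V₂)^(γ−1) = 9.4^(2/5) = 2.45.

P_adiabatic / P_isothermal ≈ 2.45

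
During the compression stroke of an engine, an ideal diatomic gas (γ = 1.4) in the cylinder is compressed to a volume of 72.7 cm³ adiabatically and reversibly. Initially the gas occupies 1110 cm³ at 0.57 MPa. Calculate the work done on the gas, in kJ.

P₂ = P₁(V₁/V₂)^γ = 0.57×(1110/72.7)^(1.4) = 25.89 MPa.
For a reversible adiabat, W_by_gas = (P₁V₁ − P₂V₂)/(γ−1).
W_by = (570000×0.00111 − 2.589×10^7×7.27×10^-5) / (0.4) = -3124 J.
W_on_gas = −W_by = 3124 J.

W ≈ 3.12 kJ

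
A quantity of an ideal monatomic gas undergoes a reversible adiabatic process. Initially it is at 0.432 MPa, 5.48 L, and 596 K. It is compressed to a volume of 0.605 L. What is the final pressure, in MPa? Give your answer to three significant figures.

P₂ ≈ 17.0 MPa

Adiabatic: P₁V₁^γ = P₂V₂^γ ⇒ P₂ = P₁ (V₁/V₂)^γ.
γ = 5/3 for a monatomic ideal gas.
P₂ = 0.432 × (5.48/0.605)^(5/3) = 17 MPa.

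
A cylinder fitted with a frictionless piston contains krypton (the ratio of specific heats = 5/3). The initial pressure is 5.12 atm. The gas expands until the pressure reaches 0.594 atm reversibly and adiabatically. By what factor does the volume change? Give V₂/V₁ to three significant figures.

V₂/V₁ ≈ 3.64

From PV^γ = const, V₂/V₁ = (P₁/P₂)^(1/γ).
V₂/V₁ = (5.12/0.594)^(3/5) = 3.642.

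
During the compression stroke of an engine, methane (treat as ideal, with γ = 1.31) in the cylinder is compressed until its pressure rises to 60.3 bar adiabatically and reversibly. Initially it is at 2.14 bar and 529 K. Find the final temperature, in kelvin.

Along an adiabat T P^((1−γ)/γ) is constant, so T₂ = T₁ (P₂/P₁)^((γ−1)/γ).
T₂ = 529 × (60.3/2.14)^(0.237) = 1166 K.

T₂ ≈ 1170 K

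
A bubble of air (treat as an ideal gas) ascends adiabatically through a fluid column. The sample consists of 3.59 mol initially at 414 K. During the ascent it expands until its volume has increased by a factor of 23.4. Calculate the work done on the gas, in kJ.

W ≈ -22.1 kJ

Adiabatic: T₁V₁^(γ−1) = T₂V₂^(γ−1) ⇒ T₂ = T₁ (V₁/V₂)^(γ−1).
γ = 7/5 for a diatomic ideal gas, so γ−1 = 2/5.
T₂ = 414 × (1/23.4)^(2/5) = 117.3 K.
Q = 0, so ΔU = W_on_gas = nCᵥΔT with Cᵥ = R/(γ−1) = 20.79 J/(mol·K).
ΔU = 3.59 × 20.79 × (117.3 − 414) = -22140 J.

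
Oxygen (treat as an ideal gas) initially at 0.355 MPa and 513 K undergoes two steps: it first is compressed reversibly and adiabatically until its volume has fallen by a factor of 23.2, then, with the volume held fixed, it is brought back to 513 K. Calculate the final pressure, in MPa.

P₃ ≈ 8.24 MPa

For a diatomic ideal gas γ = 7/5.
Adiabatic step (PV^γ = const): P₂ = 0.355×23.2^(7/5) = 28.97 MPa; T₂ = 513×23.2^(2/5) = 1804 K.
Isochoric: P₃ = P₂(T₃/T₂) = 28.97 × (513/1804) = 8.236 MPa.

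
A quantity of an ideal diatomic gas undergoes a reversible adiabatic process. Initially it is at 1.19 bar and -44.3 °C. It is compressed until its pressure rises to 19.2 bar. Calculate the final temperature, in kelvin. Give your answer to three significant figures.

Adiabatic: T₂/T₁ = (P₂/P₁)^((γ−1)/γ).
For a diatomic ideal gas γ = 7/5, so (γ−1)/γ = 2/7.
T₁ = -44.3 °C = 228.8 K.
T₂ = 228.8 × (19.2/1.19)^(2/7) = 506.6 K.

T₂ ≈ 507 K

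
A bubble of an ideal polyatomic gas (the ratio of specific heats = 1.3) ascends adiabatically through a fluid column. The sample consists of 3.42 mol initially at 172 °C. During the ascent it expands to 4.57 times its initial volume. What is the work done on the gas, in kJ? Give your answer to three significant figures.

W ≈ -15.4 kJ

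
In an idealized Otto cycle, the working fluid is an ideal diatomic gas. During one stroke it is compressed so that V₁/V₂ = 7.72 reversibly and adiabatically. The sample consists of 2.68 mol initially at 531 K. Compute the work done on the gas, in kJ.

For a reversible adiabat TV^(γ−1) is constant, so T₂ = T₁ (V₁/V₂)^(γ−1).
γ = 7/5 for a diatomic ideal gas, so γ−1 = 2/5.
T₂ = 531 × 7.72^(2/5) = 1203 K.
Q = 0, so ΔU = W_on_gas = nCᵥΔT with Cᵥ = R/(γ−1) = 20.79 J/(mol·K).
ΔU = 2.68 × 20.79 × (1203 − 531) = 37410 J.

W ≈ 37.4 kJ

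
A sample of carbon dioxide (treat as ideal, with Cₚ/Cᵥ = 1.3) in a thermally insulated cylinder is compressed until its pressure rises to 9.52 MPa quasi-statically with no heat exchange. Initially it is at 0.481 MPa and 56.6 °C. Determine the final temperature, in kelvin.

T₂ ≈ 657 K

Along an adiabat T P^((1−γ)/γ) is constant, so T₂ = T₁ (P₂/P₁)^((γ−1)/γ).
T₁ = 56.6 °C = 329.8 K.
T₂ = 329.8 × (9.52/0.481)^(0.231) = 656.7 K.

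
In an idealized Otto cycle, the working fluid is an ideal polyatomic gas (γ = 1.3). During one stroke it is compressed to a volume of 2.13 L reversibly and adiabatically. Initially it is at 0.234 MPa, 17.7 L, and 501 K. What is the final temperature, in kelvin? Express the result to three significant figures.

T₂ ≈ 946 K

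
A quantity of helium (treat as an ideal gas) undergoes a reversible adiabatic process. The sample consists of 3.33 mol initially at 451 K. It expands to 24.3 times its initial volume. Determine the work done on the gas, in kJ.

For a reversible adiabat TV^(γ−1) is constant, so T₂ = T₁ (V₁/V₂)^(γ−1).
γ = 5/3 for a monatomic ideal gas, so γ−1 = 2/3.
T₂ = 451 × (1/24.3)^(2/3) = 53.76 K.
Q = 0, so ΔU = W_on_gas = nCᵥΔT with Cᵥ = R/(γ−1) = 12.47 J/(mol·K).
ΔU = 3.33 × 12.47 × (53.76 − 451) = -16500 J.

W ≈ -16.5 kJ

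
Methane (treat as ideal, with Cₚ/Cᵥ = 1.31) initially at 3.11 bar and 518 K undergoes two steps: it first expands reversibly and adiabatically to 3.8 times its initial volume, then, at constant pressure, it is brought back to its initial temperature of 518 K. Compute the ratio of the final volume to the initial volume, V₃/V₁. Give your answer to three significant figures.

V₃/V₁ ≈ 5.75

Adiabatic step: V₂/V₁ = 3.8; T₂ = T₁·(1/3.8)^(0.31) = 342.4 K.
Isobaric step: V₃/V₂ = T₃/T₂ = 518/342.4.
V₃/V₁ = (V₂/V₁)(V₃/V₂) = 3.8 × (518/342.4) = 5.748.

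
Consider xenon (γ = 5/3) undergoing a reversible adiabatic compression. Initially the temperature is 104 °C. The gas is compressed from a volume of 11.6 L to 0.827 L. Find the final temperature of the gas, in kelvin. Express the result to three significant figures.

For a reversible adiabat TV^(γ−1) is constant, so T₂ = T₁ (V₁/V₂)^(γ−1).
T₁ = 104 °C = 377.1 K.
T₂ = 377.1 × (11.6/0.827)^(2/3) = 2194 K.

T₂ ≈ 2190 K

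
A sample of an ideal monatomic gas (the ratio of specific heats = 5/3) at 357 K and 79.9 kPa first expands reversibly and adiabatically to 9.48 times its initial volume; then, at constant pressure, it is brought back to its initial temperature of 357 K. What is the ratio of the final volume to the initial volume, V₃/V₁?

Adiabatic step: V₂/V₁ = 9.48; T₂ = T₁·(1/9.48)^(2/3) = 79.7 K.
Isobaric step: V₃/V₂ = T₃/T₂ = 357/79.7.
V₃/V₁ = (V₂/V₁)(V₃/V₂) = 9.48 × (357/79.7) = 42.46.

V₃/V₁ ≈ 42.5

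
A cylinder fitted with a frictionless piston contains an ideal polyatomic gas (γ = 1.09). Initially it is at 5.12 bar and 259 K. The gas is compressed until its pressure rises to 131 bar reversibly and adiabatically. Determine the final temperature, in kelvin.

T₂ ≈ 338 K

Adiabatic: T₂/T₁ = (P₂/P₁)^((γ−1)/γ).
T₂ = 259 × (131/5.12)^(0.0826) = 338.5 K.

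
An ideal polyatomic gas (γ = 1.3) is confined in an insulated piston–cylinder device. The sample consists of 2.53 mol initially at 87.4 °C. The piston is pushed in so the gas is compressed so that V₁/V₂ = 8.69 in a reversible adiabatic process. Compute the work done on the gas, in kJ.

For a reversible adiabat TV^(γ−1) is constant, so T₂ = T₁ (V₁/V₂)^(γ−1).
T₁ = 87.4 °C = 360.5 K.
T₂ = 360.5 × 8.69^(0.3) = 689.7 K.
Q = 0, so ΔU = W_on_gas = nCᵥΔT with Cᵥ = R/(γ−1) = 27.71 J/(mol·K).
ΔU = 2.53 × 27.71 × (689.7 − 360.5) = 23080 J.

W ≈ 23.1 kJ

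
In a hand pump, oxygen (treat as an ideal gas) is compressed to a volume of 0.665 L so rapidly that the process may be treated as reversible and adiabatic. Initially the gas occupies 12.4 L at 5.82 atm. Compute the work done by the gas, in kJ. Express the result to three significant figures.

W ≈ -40.6 kJ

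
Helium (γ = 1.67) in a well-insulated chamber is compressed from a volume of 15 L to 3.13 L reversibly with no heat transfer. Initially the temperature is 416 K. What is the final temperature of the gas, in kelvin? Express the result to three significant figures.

T₂ ≈ 1190 K

For a reversible adiabat TV^(γ−1) is constant, so T₂ = T₁ (V₁/V₂)^(γ−1).
T₂ = 416 × (15/3.13)^(0.67) = 1189 K.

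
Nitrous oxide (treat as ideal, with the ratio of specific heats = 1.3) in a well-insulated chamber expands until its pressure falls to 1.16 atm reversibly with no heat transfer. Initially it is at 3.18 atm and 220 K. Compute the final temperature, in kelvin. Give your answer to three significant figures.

Adiabatic: T₂/T₁ = (P₂/P₁)^((γ−1)/γ).
T₂ = 220 × (1.16/3.18)^(0.231) = 174.3 K.

T₂ ≈ 174 K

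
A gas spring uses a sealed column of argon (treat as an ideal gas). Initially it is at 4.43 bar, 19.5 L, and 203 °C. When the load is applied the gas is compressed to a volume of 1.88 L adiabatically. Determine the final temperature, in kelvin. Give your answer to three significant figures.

T₂ ≈ 2260 K

For a reversible adiabat TV^(γ−1) is constant, so T₂ = T₁ (V₁/V₂)^(γ−1).
γ = 5/3 for a monatomic ideal gas.
T₁ = 203 °C = 476.1 K.
T₂ = 476.1 × (19.5/1.88)^(2/3) = 2265 K.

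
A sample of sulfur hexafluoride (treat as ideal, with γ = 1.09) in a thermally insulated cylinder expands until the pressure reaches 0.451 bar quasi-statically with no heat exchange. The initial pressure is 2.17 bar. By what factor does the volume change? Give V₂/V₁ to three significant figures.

V₂/V₁ ≈ 4.23

From PV^γ = const, V₂/V₁ = (P₁/P₂)^(1/γ).
V₂/V₁ = (2.17/0.451)^(0.917) = 4.226.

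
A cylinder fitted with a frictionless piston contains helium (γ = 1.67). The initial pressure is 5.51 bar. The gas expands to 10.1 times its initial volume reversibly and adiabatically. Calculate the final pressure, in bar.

P₂ ≈ 0.116 bar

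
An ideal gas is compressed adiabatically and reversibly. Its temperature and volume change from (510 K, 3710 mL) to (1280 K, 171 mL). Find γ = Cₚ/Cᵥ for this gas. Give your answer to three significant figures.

γ ≈ 1.30

TV^(γ−1) = const ⇒ γ − 1 = ln(T₂/T₁) / ln(V₁/V₂).
γ = 1 + ln(1280/510) / ln(3710/171) = 1.299.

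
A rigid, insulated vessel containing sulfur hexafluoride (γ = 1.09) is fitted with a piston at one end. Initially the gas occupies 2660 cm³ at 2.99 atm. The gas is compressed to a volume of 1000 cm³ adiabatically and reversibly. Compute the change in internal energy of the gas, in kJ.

ΔU ≈ 0.824 kJ

P₂ = P₁(V₁/V₂)^γ = 2.99×(2660/1000)^(1.09) = 8.685 atm.
For a reversible adiabat, W_by_gas = (P₁V₁ − P₂V₂)/(γ−1).
W_by = (303000×0.00266 − 880100×0.001) / (0.09) = -824.2 J.
Q = 0 ⇒ ΔU = −W_by = 824.2 J.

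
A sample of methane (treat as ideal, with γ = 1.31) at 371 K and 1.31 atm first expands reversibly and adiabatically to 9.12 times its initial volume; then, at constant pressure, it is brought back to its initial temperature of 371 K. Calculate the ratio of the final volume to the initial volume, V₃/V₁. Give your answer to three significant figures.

Adiabatic step: V₂/V₁ = 9.12; T₂ = T₁·(1/9.12)^(0.31) = 187 K.
Isobaric step: V₃/V₂ = T₃/T₂ = 371/187.
V₃/V₁ = (V₂/V₁)(V₃/V₂) = 9.12 × (371/187) = 18.1.

V₃/V₁ ≈ 18.1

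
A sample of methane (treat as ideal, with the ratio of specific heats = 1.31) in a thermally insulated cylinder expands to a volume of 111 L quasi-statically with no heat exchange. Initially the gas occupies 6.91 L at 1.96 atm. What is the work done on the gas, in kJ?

W ≈ -2.55 kJ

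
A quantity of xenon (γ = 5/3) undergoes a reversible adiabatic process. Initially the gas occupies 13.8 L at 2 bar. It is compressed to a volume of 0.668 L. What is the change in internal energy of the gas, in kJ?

ΔU ≈ 27.0 kJ

P₂ = P₁(V₁/V₂)^γ = 2×(13.8/0.668)^(5/3) = 311.1 bar.
For a reversible adiabat, W_by_gas = (P₁V₁ − P₂V₂)/(γ−1).
W_by = (200000×0.0138 − 3.111×10^7×0.000668) / (2/3) = -27030 J.
Q = 0 ⇒ ΔU = −W_by = 27030 J.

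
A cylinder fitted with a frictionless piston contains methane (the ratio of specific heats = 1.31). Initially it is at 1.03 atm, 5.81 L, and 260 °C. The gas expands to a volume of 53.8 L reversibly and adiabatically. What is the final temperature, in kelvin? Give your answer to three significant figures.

T₂ ≈ 267 K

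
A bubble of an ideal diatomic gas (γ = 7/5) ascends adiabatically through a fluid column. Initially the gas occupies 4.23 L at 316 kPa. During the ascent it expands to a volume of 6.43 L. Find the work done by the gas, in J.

W ≈ 515 J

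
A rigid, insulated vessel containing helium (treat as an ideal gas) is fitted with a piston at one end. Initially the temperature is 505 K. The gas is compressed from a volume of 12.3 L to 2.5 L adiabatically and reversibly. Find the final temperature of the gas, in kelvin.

T₂ ≈ 1460 K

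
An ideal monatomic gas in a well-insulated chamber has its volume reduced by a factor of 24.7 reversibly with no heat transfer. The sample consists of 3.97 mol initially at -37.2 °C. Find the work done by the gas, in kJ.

W ≈ -87.4 kJ

Adiabatic: T₁V₁^(γ−1) = T₂V₂^(γ−1) ⇒ T₂ = T₁ (V₁/V₂)^(γ−1).
γ = 5/3 for a monatomic ideal gas, so γ−1 = 2/3.
T₁ = -37.2 °C = 235.9 K.
T₂ = 235.9 × 24.7^(2/3) = 2001 K.
Q = 0, so ΔU = W_on_gas = nCᵥΔT with Cᵥ = R/(γ−1) = 12.47 J/(mol·K).
ΔU = 3.97 × 12.47 × (2001 − 235.9) = 87400 J.
Work done by the gas = −ΔU = -87400 J.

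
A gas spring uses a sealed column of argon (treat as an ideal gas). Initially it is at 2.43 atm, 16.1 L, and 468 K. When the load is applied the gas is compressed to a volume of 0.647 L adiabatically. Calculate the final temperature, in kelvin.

T₂ ≈ 3990 K

For a reversible adiabat TV^(γ−1) is constant, so T₂ = T₁ (V₁/V₂)^(γ−1).
γ = 5/3 for a monatomic ideal gas.
T₂ = 468 × (16.1/0.647)^(2/3) = 3989 K.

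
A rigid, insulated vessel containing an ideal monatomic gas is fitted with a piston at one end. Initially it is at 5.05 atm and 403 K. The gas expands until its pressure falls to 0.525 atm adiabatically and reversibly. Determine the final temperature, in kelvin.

Adiabatic: T₂/T₁ = (P₂/P₁)^((γ−1)/γ).
For a monatomic ideal gas γ = 5/3, so (γ−1)/γ = 2/5.
T₂ = 403 × (0.525/5.05)^(2/5) = 162.9 K.

T₂ ≈ 163 K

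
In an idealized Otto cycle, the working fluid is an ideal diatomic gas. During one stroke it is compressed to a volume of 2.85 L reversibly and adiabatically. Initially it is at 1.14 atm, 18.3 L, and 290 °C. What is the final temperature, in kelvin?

Adiabatic: T₁V₁^(γ−1) = T₂V₂^(γ−1) ⇒ T₂ = T₁ (V₁/V₂)^(γ−1).
γ = 7/5 for a diatomic ideal gas.
T₁ = 290 °C = 563.1 K.
T₂ = 563.1 × (18.3/2.85)^(2/5) = 1185 K.

T₂ ≈ 1180 K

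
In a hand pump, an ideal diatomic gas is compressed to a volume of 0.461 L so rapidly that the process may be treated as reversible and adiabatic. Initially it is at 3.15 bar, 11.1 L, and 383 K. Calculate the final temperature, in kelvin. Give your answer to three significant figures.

T₂ ≈ 1370 K

For a reversible adiabat TV^(γ−1) is constant, so T₂ = T₁ (V₁/V₂)^(γ−1).
γ = 7/5 for a diatomic ideal gas.
T₂ = 383 × (11.1/0.461)^(2/5) = 1367 K.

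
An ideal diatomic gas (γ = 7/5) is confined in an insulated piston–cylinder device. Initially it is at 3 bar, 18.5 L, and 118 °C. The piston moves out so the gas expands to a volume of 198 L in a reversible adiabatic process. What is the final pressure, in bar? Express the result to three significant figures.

P₂ ≈ 0.109 bar

Adiabatic: P₁V₁^γ = P₂V₂^γ ⇒ P₂ = P₁ (V₁/V₂)^γ.
P₂ = 3 × (18.5/198)^(7/5) = 0.1086 bar.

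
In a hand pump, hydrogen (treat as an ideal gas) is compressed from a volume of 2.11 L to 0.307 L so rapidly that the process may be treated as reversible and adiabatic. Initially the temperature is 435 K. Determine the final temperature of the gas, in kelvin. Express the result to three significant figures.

T₂ ≈ 940 K

Adiabatic: T₁V₁^(γ−1) = T₂V₂^(γ−1) ⇒ T₂ = T₁ (V₁/V₂)^(γ−1).
For a diatomic ideal gas γ = 7/5, so γ−1 = 2/5.
T₂ = 435 × (2.11/0.307)^(2/5) = 940.5 K.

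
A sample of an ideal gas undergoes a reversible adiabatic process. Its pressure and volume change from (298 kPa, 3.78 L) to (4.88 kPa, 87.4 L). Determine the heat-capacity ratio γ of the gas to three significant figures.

γ ≈ 1.31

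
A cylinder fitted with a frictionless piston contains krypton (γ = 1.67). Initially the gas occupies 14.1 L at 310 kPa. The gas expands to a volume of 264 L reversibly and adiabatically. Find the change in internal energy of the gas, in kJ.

ΔU ≈ -5.61 kJ

P₂ = P₁(V₁/V₂)^γ = 310×(14.1/264)^(1.67) = 2.325 kPa.
For a reversible adiabat, W_by_gas = (P₁V₁ − P₂V₂)/(γ−1).
W_by = (310000×0.0141 − 2325×0.264) / (0.67) = 5608 J.
Q = 0 ⇒ ΔU = −W_by = -5608 J.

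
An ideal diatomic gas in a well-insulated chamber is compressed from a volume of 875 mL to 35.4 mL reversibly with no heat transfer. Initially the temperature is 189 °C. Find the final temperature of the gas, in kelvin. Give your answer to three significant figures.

T₂ ≈ 1670 K

Adiabatic: T₁V₁^(γ−1) = T₂V₂^(γ−1) ⇒ T₂ = T₁ (V₁/V₂)^(γ−1).
For a diatomic ideal gas γ = 7/5, so γ−1 = 2/5.
T₁ = 189 °C = 462.1 K.
T₂ = 462.1 × (875/35.4)^(2/5) = 1667 K.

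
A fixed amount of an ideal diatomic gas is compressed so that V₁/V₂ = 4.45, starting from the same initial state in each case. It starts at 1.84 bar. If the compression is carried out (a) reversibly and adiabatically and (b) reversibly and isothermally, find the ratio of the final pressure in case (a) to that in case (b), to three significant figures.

For a diatomic ideal gas γ = 7/5.
Isothermal: P_b = P₁(V₁/V₂) = 1.84×4.45.
Adiabatic: P_a = P₁(V₁/V₂)^γ = 1.84×4.45^(7/5).
P_a/P_b = (V₁/V₂)^(γ−1) = 4.45^(2/5) = 1.817.

P_adiabatic / P_isothermal ≈ 1.82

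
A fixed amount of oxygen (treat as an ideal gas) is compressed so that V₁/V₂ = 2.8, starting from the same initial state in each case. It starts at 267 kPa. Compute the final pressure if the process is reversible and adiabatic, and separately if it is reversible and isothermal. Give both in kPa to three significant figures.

adiabatic: 1130 kPa; isothermal: 748 kPa

For a diatomic ideal gas γ = 7/5.
Isothermal: P₂ = P₁(V₁/V₂) = 267×2.8 = 747.6 kPa.
Adiabatic: P₂ = P₁(V₁/V₂)^γ = 267×2.8^(7/5) = 1129 kPa.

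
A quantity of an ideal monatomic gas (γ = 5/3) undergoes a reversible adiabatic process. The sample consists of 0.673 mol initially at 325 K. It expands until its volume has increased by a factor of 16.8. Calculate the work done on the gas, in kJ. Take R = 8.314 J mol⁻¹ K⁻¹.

Adiabatic: T₁V₁^(γ−1) = T₂V₂^(γ−1) ⇒ T₂ = T₁ (V₁/V₂)^(γ−1).
T₂ = 325 × (1/16.8)^(2/3) = 49.55 K.
Q = 0, so ΔU = W_on_gas = nCᵥΔT with Cᵥ = R/(γ−1) = 12.47 J/(mol·K).
ΔU = 0.673 × 12.47 × (49.55 − 325) = -2312 J.

W ≈ -2.31 kJ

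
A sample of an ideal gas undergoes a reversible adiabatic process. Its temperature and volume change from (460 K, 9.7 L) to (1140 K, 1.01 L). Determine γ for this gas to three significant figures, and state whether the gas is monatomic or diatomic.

γ ≈ 1.40; diatomic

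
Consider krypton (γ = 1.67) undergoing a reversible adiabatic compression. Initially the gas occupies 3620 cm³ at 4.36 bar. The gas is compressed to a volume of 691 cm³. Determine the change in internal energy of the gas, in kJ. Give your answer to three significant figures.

P₂ = P₁(V₁/V₂)^γ = 4.36×(3620/691)^(1.67) = 69.28 bar.
For a reversible adiabat, W_by_gas = (P₁V₁ − P₂V₂)/(γ−1).
W_by = (436000×0.00362 − 6.928×10^6×0.000691) / (0.67) = -4789 J.
Q = 0 ⇒ ΔU = −W_by = 4789 J.

ΔU ≈ 4.79 kJ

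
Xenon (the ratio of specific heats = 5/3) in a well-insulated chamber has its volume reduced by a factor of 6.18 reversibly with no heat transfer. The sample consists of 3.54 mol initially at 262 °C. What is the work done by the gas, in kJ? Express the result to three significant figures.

W ≈ -55.9 kJ

Adiabatic: T₁V₁^(γ−1) = T₂V₂^(γ−1) ⇒ T₂ = T₁ (V₁/V₂)^(γ−1).
T₁ = 262 °C = 535.1 K.
T₂ = 535.1 × 6.18^(2/3) = 1802 K.
Q = 0, so ΔU = W_on_gas = nCᵥΔT with Cᵥ = R/(γ−1) = 12.47 J/(mol·K).
ΔU = 3.54 × 12.47 × (1802 − 535.1) = 55940 J.
Work done by the gas = −ΔU = -55940 J.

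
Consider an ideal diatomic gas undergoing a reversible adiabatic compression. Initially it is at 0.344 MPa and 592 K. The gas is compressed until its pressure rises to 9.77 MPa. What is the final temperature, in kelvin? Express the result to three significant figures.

Along an adiabat T P^((1−γ)/γ) is constant, so T₂ = T₁ (P₂/P₁)^((γ−1)/γ).
For a diatomic ideal gas γ = 7/5, so (γ−1)/γ = 2/7.
T₂ = 592 × (9.77/0.344)^(2/7) = 1540 K.

T₂ ≈ 1540 K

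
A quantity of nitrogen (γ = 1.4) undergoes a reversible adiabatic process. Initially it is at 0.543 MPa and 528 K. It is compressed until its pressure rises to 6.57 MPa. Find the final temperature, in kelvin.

Adiabatic: T₂/T₁ = (P₂/P₁)^((γ−1)/γ).
T₂ = 528 × (6.57/0.543)^(0.286) = 1076 K.

T₂ ≈ 1080 K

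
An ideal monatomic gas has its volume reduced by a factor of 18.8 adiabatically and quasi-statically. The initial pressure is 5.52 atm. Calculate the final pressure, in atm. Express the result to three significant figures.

P₂ ≈ 734 atm

Adiabatic: P₁V₁^γ = P₂V₂^γ ⇒ P₂ = P₁ (V₁/V₂)^γ.
For a monatomic ideal gas γ = 5/3.
P₂ = 5.52 × 18.8^(5/3) = 733.7 atm.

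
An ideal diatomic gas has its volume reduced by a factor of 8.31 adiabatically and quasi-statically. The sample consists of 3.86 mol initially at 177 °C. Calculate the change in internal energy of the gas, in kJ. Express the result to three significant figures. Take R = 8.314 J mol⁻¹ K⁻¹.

Adiabatic: T₁V₁^(γ−1) = T₂V₂^(γ−1) ⇒ T₂ = T₁ (V₁/V₂)^(γ−1).
γ = 7/5 for a diatomic ideal gas, so γ−1 = 2/5.
T₁ = 177 °C = 450.1 K.
T₂ = 450.1 × 8.31^(2/5) = 1050 K.
Q = 0, so ΔU = W_on_gas = nCᵥΔT with Cᵥ = R/(γ−1) = 20.79 J/(mol·K).
ΔU = 3.86 × 20.79 × (1050 − 450.1) = 48130 J.

ΔU ≈ 48.1 kJ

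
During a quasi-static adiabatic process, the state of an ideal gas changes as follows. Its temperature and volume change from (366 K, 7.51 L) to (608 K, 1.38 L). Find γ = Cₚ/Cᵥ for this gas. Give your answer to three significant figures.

γ ≈ 1.30

TV^(γ−1) = const ⇒ γ − 1 = ln(T₂/T₁) / ln(V₁/V₂).
γ = 1 + ln(608/366) / ln(7.51/1.38) = 1.3.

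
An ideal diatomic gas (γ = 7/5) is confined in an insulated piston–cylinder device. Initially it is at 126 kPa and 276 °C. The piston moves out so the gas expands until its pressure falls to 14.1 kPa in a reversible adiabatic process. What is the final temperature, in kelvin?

T₂ ≈ 294 K

Adiabatic: T₂/T₁ = (P₂/P₁)^((γ−1)/γ).
T₁ = 276 °C = 549.1 K.
T₂ = 549.1 × (14.1/126)^(2/7) = 293.7 K.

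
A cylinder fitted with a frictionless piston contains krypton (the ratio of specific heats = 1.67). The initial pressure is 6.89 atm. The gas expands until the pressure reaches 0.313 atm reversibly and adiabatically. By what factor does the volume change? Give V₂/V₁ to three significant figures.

V₂/V₁ ≈ 6.37

From PV^γ = const, V₂/V₁ = (P₁/P₂)^(1/γ).
V₂/V₁ = (6.89/0.313)^(0.599) = 6.368.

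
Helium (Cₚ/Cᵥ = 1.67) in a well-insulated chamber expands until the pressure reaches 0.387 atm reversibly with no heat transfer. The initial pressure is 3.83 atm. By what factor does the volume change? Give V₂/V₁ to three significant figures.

From PV^γ = const, V₂/V₁ = (P₁/P₂)^(1/γ).
V₂/V₁ = (3.83/0.387)^(0.599) = 3.945.

V₂/V₁ ≈ 3.95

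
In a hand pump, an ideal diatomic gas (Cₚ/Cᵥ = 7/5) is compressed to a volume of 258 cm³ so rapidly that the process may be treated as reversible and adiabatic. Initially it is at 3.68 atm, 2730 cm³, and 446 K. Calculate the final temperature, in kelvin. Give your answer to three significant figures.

Adiabatic: T₁V₁^(γ−1) = T₂V₂^(γ−1) ⇒ T₂ = T₁ (V₁/V₂)^(γ−1).
T₂ = 446 × (2730/258)^(2/5) = 1146 K.

T₂ ≈ 1150 K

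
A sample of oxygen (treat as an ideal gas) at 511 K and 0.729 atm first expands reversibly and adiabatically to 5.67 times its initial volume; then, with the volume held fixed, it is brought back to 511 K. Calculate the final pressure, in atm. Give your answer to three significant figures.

P₃ ≈ 0.129 atm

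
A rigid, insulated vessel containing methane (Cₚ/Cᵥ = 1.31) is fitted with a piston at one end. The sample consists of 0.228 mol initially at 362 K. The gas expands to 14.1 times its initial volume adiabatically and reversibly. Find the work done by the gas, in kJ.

W ≈ 1.24 kJ

For a reversible adiabat TV^(γ−1) is constant, so T₂ = T₁ (V₁/V₂)^(γ−1).
T₂ = 362 × (1/14.1)^(0.31) = 159.4 K.
Q = 0, so ΔU = W_on_gas = nCᵥΔT with Cᵥ = R/(γ−1) = 26.82 J/(mol·K).
ΔU = 0.228 × 26.82 × (159.4 − 362) = -1239 J.
Work done by the gas = −ΔU = 1239 J.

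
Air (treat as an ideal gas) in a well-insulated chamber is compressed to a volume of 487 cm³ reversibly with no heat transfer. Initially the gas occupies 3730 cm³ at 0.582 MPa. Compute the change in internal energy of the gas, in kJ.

ΔU ≈ 6.83 kJ

γ = 7/5 for a diatomic ideal gas.
P₂ = P₁(V₁/V₂)^γ = 0.582×(3730/487)^(7/5) = 10.06 MPa.
For a reversible adiabat, W_by_gas = (P₁V₁ − P₂V₂)/(γ−1).
W_by = (582000×0.00373 − 1.006×10^7×0.000487) / (2/5) = -6826 J.
Q = 0 ⇒ ΔU = −W_by = 6826 J.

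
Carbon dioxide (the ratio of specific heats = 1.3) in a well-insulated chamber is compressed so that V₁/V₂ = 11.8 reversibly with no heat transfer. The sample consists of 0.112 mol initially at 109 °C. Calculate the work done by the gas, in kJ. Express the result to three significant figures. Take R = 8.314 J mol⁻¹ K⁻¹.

W ≈ -1.30 kJ

Adiabatic: T₁V₁^(γ−1) = T₂V₂^(γ−1) ⇒ T₂ = T₁ (V₁/V₂)^(γ−1).
T₁ = 109 °C = 382.1 K.
T₂ = 382.1 × 11.8^(0.3) = 801.3 K.
Q = 0, so ΔU = W_on_gas = nCᵥΔT with Cᵥ = R/(γ−1) = 27.71 J/(mol·K).
ΔU = 0.112 × 27.71 × (801.3 − 382.1) = 1301 J.
Work done by the gas = −ΔU = -1301 J.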